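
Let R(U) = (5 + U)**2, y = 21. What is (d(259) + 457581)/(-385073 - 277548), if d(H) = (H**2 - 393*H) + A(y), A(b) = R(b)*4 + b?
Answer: -425600/662621 ≈ -0.64230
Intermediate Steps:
A(b) = b + 4*(5 + b)**2 (A(b) = (5 + b)**2*4 + b = 4*(5 + b)**2 + b = b + 4*(5 + b)**2)
d(H) = 2725 + H**2 - 393*H (d(H) = (H**2 - 393*H) + (21 + 4*(5 + 21)**2) = (H**2 - 393*H) + (21 + 4*26**2) = (H**2 - 393*H) + (21 + 4*676) = (H**2 - 393*H) + (21 + 2704) = (H**2 - 393*H) + 2725 = 2725 + H**2 - 393*H)
(d(259) + 457581)/(-385073 - 277548) = ((2725 + 259**2 - 393*259) + 457581)/(-385073 - 277548) = ((2725 + 67081 - 101787) + 457581)/(-662621) = (-31981 + 457581)*(-1/662621) = 425600*(-1/662621) = -425600/662621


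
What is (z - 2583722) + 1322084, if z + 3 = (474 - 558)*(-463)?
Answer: -1222749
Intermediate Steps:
z = 38889 (z = -3 + (474 - 558)*(-463) = -3 - 84*(-463) = -3 + 38892 = 38889)
(z - 2583722) + 1322084 = (38889 - 2583722) + 1322084 = -2544833 + 1322084 = -1222749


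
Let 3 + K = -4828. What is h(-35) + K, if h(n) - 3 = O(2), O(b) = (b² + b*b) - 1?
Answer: -4821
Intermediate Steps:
K = -4831 (K = -3 - 4828 = -4831)
O(b) = -1 + 2*b² (O(b) = (b² + b²) - 1 = 2*b² - 1 = -1 + 2*b²)
h(n) = 10 (h(n) = 3 + (-1 + 2*2²) = 3 + (-1 + 2*4) = 3 + (-1 + 8) = 3 + 7 = 10)
h(-35) + K = 10 - 4831 = -4821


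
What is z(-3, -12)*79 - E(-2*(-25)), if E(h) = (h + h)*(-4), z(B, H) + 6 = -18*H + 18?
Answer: 18412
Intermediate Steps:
z(B, H) = 12 - 18*H (z(B, H) = -6 + (-18*H + 18) = -6 + (18 - 18*H) = 12 - 18*H)
E(h) = -8*h (E(h) = (2*h)*(-4) = -8*h)
z(-3, -12)*79 - E(-2*(-25)) = (12 - 18*(-12))*79 - (-8)*(-2*(-25)) = (12 + 216)*79 - (-8)*50 = 228*79 - 1*(-400) = 18012 + 400 = 18412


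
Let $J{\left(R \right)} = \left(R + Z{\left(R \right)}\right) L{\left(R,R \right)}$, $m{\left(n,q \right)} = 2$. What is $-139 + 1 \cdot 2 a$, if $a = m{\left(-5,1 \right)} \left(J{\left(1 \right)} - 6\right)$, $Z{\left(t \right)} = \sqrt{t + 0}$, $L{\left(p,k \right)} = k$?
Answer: $-155$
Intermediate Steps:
$Z{\left(t \right)} = \sqrt{t}$
$J{\left(R \right)} = R \left(R + \sqrt{R}\right)$ ($J{\left(R \right)} = \left(R + \sqrt{R}\right) R = R \left(R + \sqrt{R}\right)$)
$a = -8$ ($a = 2 \left(1 \left(1 + \sqrt{1}\right) - 6\right) = 2 \left(1 \left(1 + 1\right) - 6\right) = 2 \left(1 \cdot 2 - 6\right) = 2 \left(2 - 6\right) = 2 \left(-4\right) = -8$)
$-139 + 1 \cdot 2 a = -139 + 1 \cdot 2 \left(-8\right) = -139 + 2 \left(-8\right) = -139 - 16 = -155$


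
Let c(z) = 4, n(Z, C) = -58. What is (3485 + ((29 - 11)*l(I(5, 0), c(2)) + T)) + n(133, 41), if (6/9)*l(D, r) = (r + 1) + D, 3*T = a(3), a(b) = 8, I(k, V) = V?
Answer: 10694/3 ≈ 3564.7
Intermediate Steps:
T = 8/3 (T = (1/3)*8 = 8/3 ≈ 2.6667)
l(D, r) = 3/2 + 3*D/2 + 3*r/2 (l(D, r) = 3*((r + 1) + D)/2 = 3*((1 + r) + D)/2 = 3*(1 + D + r)/2 = 3/2 + 3*D/2 + 3*r/2)
(3485 + ((29 - 11)*l(I(5, 0), c(2)) + T)) + n(133, 41) = (3485 + ((29 - 11)*(3/2 + (3/2)*0 + (3/2)*4) + 8/3)) - 58 = (3485 + (18*(3/2 + 0 + 6) + 8/3)) - 58 = (3485 + (18*(15/2) + 8/3)) - 58 = (3485 + (135 + 8/3)) - 58 = (3485 + 413/3) - 58 = 10868/3 - 58 = 10694/3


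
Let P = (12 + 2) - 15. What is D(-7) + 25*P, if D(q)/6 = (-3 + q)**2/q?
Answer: -775/7 ≈ -110.71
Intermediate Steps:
P = -1 (P = 14 - 15 = -1)
D(q) = 6*(-3 + q)**2/q (D(q) = 6*((-3 + q)**2/q) = 6*(-3 + q)**2/q)
D(-7) + 25*P = 6*(-3 - 7)**2/(-7) + 25*(-1) = 6*(-1/7)*(-10)**2 - 25 = 6*(-1/7)*100 - 25 = -600/7 - 25 = -775/7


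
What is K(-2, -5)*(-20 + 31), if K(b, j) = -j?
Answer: 55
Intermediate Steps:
K(-2, -5)*(-20 + 31) = (-1*(-5))*(-20 + 31) = 5*11 = 55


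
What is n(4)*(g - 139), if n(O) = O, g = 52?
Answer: -348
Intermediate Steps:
n(4)*(g - 139) = 4*(52 - 139) = 4*(-87) = -348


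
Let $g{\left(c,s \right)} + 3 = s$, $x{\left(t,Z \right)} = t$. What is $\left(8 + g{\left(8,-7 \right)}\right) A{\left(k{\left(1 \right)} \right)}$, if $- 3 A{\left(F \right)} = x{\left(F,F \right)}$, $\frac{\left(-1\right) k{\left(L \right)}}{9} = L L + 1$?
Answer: $-12$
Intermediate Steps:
$g{\left(c,s \right)} = -3 + s$
$k{\left(L \right)} = -9 - 9 L^{2}$ ($k{\left(L \right)} = - 9 \left(L L + 1\right) = - 9 \left(L^{2} + 1\right) = - 9 \left(1 + L^{2}\right) = -9 - 9 L^{2}$)
$A{\left(F \right)} = - \frac{F}{3}$
$\left(8 + g{\left(8,-7 \right)}\right) A{\left(k{\left(1 \right)} \right)} = \left(8 - 10\right) \left(- \frac{-9 - 9 \cdot 1^{2}}{3}\right) = \left(8 - 10\right) \left(- \frac{-9 - 9}{3}\right) = - 2 \left(- \frac{-9 - 9}{3}\right) = - 2 \left(\left(- \frac{1}{3}\right) \left(-18\right)\right) = \left(-2\right) 6 = -12$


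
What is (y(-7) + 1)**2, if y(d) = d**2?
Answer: 2500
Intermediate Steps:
(y(-7) + 1)**2 = ((-7)**2 + 1)**2 = (49 + 1)**2 = 50**2 = 2500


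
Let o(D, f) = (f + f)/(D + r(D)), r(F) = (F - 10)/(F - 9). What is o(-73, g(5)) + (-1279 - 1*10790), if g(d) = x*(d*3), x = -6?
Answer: -71228547/5903 ≈ -12067.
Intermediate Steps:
r(F) = (-10 + F)/(-9 + F)
g(d) = -18*d (g(d) = -6*d*3 = -18*d)
o(D, f) = 2*f/(D + (-10 + D)/(-9 + D)) (o(D, f) = (f + f)/(D + (-10 + D)/(-9 + D)) = (2*f)/(D + (-10 + D)/(-9 + D)) = 2*f/(D + (-10 + D)/(-9 + D)))
o(-73, g(5)) + (-1279 - 1*10790) = 2*(-18*5)*(-9 - 73)/(-10 - 73 - 73*(-9 - 73)) + (-1279 - 1*10790) = 2*(-90)*(-82)/(-10 - 73 - 73*(-82)) + (-1279 - 10790) = 2*(-90)*(-82)/(-10 - 73 + 5986) - 12069 = 2*(-90)*(-82)/5903 - 12069 = 2*(-90)*(1/5903)*(-82) - 12069 = 14760/5903 - 12069 = -71228547/5903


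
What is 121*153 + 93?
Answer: 18606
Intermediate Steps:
121*153 + 93 = 18513 + 93 = 18606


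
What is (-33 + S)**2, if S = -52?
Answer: 7225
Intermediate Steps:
(-33 + S)**2 = (-33 - 52)**2 = (-85)**2 = 7225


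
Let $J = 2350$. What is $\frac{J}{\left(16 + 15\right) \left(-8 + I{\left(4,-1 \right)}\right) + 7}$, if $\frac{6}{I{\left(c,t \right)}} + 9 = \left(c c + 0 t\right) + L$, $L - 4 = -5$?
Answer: $- \frac{235}{21} \approx -11.19$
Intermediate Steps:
$L = -1$ ($L = 4 - 5 = -1$)
$I{\left(c,t \right)} = \frac{6}{-10 + c^{2}}$ ($I{\left(c,t \right)} = \frac{6}{-9 + \left(\left(c c + 0 t\right) - 1\right)} = \frac{6}{-9 + \left(\left(c^{2} + 0\right) - 1\right)} = \frac{6}{-9 + \left(c^{2} - 1\right)} = \frac{6}{-9 + \left(-1 + c^{2}\right)} = \frac{6}{-10 + c^{2}}$)
$\frac{J}{\left(16 + 15\right) \left(-8 + I{\left(4,-1 \right)}\right) + 7} = \frac{1}{\left(16 + 15\right) \left(-8 + \frac{6}{-10 + 4^{2}}\right) + 7} \cdot 2350 = \frac{1}{31 \left(-8 + \frac{6}{-10 + 16}\right) + 7} \cdot 2350 = \frac{1}{31 \left(-8 + \frac{6}{6}\right) + 7} \cdot 2350 = \frac{1}{31 \left(-8 + 6 \cdot \frac{1}{6}\right) + 7} \cdot 2350 = \frac{1}{31 \left(-8 + 1\right) + 7} \cdot 2350 = \frac{1}{31 \left(-7\right) + 7} \cdot 2350 = \frac{1}{-217 + 7} \cdot 2350 = \frac{1}{-210} \cdot 2350 = \left(- \frac{1}{210}\right) 2350 = - \frac{235}{21}$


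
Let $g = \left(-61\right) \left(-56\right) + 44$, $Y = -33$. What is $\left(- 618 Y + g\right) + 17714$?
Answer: $41568$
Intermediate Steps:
$g = 3460$ ($g = 3416 + 44 = 3460$)
$\left(- 618 Y + g\right) + 17714 = \left(\left(-618\right) \left(-33\right) + 3460\right) + 17714 = \left(20394 + 3460\right) + 17714 = 23854 + 17714 = 41568$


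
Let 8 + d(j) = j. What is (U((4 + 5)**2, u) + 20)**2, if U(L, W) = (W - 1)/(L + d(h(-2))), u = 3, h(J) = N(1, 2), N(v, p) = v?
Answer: 549081/1369 ≈ 401.08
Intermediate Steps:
h(J) = 1
d(j) = -8 + j
U(L, W) = (-1 + W)/(-7 + L) (U(L, W) = (W - 1)/(L + (-8 + 1)) = (-1 + W)/(L - 7) = (-1 + W)/(-7 + L))
(U((4 + 5)**2, u) + 20)**2 = ((-1 + 3)/(-7 + (4 + 5)**2) + 20)**2 = (2/(-7 + 9**2) + 20)**2 = (2/(-7 + 81) + 20)**2 = (2/74 + 20)**2 = ((1/74)*2 + 20)**2 = (1/37 + 20)**2 = (741/37)**2 = 549081/1369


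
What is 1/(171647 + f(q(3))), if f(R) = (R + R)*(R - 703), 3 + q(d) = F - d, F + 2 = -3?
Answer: 1/187355 ≈ 5.3375e-6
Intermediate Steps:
F = -5 (F = -2 - 3 = -5)
q(d) = -8 - d (q(d) = -3 + (-5 - d) = -8 - d)
f(R) = 2*R*(-703 + R) (f(R) = (2*R)*(-703 + R) = 2*R*(-703 + R))
1/(171647 + f(q(3))) = 1/(171647 + 2*(-8 - 1*3)*(-703 + (-8 - 1*3))) = 1/(171647 + 2*(-8 - 3)*(-703 + (-8 - 3))) = 1/(171647 + 2*(-11)*(-703 - 11)) = 1/(171647 + 2*(-11)*(-714)) = 1/(171647 + 15708) = 1/187355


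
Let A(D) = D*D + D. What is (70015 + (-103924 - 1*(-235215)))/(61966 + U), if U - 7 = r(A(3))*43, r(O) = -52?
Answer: 201306/59737 ≈ 3.3699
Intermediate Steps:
A(D) = D + D² (A(D) = D² + D = D + D²)
U = -2229 (U = 7 - 52*43 = 7 - 2236 = -2229)
(70015 + (-103924 - 1*(-235215)))/(61966 + U) = (70015 + (-103924 - 1*(-235215)))/(61966 - 2229) = (70015 + (-103924 + 235215))/59737 = (70015 + 131291)*(1/59737) = 201306*(1/59737) = 201306/59737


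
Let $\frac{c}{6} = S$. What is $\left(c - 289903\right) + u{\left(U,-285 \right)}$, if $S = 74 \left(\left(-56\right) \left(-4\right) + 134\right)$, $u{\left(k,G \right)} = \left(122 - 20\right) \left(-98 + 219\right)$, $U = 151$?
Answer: $-118609$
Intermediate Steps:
$u{\left(k,G \right)} = 12342$ ($u{\left(k,G \right)} = 102 \cdot 121 = 12342$)
$S = 26492$ ($S = 74 \left(224 + 134\right) = 74 \cdot 358 = 26492$)
$c = 158952$ ($c = 6 \cdot 26492 = 158952$)
$\left(c - 289903\right) + u{\left(U,-285 \right)} = \left(158952 - 289903\right) + 12342 = -130951 + 12342 = -118609$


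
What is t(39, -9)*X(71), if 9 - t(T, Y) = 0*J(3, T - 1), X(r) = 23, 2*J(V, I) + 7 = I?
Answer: 207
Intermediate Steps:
J(V, I) = -7/2 + I/2
t(T, Y) = 9 (t(T, Y) = 9 - 0*(-7/2 + (T - 1)/2) = 9 - 0*(-7/2 + (-1 + T)/2) = 9 - 0*(-7/2 + (-1/2 + T/2)) = 9 - 0*(-4 + T/2) = 9 - 1*0 = 9 + 0 = 9)
t(39, -9)*X(71) = 9*23 = 207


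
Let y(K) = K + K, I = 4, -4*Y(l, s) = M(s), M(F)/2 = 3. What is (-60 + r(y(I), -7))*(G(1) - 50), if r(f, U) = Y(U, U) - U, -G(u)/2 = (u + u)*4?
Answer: 3597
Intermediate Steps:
M(F) = 6 (M(F) = 2*3 = 6)
G(u) = -16*u (G(u) = -2*(u + u)*4 = -2*2*u*4 = -16*u)
Y(l, s) = -3/2 (Y(l, s) = -1/4*6 = -3/2)
y(K) = 2*K
r(f, U) = -3/2 - U
(-60 + r(y(I), -7))*(G(1) - 50) = (-60 + (-3/2 - 1*(-7)))*(-16*1 - 50) = (-60 + (-3/2 + 7))*(-16 - 50) = (-60 + 11/2)*(-66) = -109/2*(-66) = 3597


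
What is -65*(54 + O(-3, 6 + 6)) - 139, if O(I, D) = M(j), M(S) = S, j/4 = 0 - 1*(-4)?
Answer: -4689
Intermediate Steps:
j = 16 (j = 4*(0 - 1*(-4)) = 4*(0 + 4) = 4*4 = 16)
O(I, D) = 16
-65*(54 + O(-3, 6 + 6)) - 139 = -65*(54 + 16) - 139 = -65*70 - 139 = -4550 - 139 = -4689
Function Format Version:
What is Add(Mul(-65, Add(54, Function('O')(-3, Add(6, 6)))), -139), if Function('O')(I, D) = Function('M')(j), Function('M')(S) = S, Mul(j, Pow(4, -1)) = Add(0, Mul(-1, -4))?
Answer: -4689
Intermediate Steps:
j = 16 (j = Mul(4, Add(0, Mul(-1, -4))) = Mul(4, Add(0, 4)) = Mul(4, 4) = 16)
Function('O')(I, D) = 16
Add(Mul(-65, Add(54, Function('O')(-3, Add(6, 6)))), -139) = Add(Mul(-65, Add(54, 16)), -139) = Add(Mul(-65, 70), -139) = Add(-4550, -139) = -4689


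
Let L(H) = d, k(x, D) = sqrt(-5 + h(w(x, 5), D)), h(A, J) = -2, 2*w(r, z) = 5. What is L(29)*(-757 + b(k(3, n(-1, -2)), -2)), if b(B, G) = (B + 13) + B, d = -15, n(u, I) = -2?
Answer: 11160 - 30*I*sqrt(7) ≈ 11160.0 - 79.373*I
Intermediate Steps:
w(r, z) = 5/2 (w(r, z) = (1/2)*5 = 5/2)
k(x, D) = I*sqrt(7) (k(x, D) = sqrt(-5 - 2) = sqrt(-7) = I*sqrt(7))
L(H) = -15
b(B, G) = 13 + 2*B (b(B, G) = (13 + B) + B = 13 + 2*B)
L(29)*(-757 + b(k(3, n(-1, -2)), -2)) = -15*(-757 + (13 + 2*(I*sqrt(7)))) = -15*(-757 + (13 + 2*I*sqrt(7))) = -15*(-744 + 2*I*sqrt(7)) = 11160 - 30*I*sqrt(7)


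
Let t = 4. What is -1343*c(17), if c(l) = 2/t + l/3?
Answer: -49691/6 ≈ -8281.8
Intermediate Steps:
c(l) = ½ + l/3 (c(l) = 2/4 + l/3 = 2*(¼) + l*(⅓) = ½ + l/3)
-1343*c(17) = -1343*(½ + (⅓)*17) = -1343*(½ + 17/3) = -1343*37/6 = -49691/6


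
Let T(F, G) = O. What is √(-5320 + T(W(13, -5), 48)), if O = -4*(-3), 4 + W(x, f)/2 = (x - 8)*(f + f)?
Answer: 2*I*√1327 ≈ 72.856*I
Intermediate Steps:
W(x, f) = -8 + 4*f*(-8 + x) (W(x, f) = -8 + 2*((x - 8)*(f + f)) = -8 + 2*((-8 + x)*(2*f)) = -8 + 2*(2*f*(-8 + x)) = -8 + 4*f*(-8 + x))
O = 12
T(F, G) = 12
√(-5320 + T(W(13, -5), 48)) = √(-5320 + 12) = √(-5308) = 2*I*√1327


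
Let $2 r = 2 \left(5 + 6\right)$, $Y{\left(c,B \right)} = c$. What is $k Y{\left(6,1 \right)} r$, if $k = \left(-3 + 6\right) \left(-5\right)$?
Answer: $-990$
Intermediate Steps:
$r = 11$ ($r = \frac{2 \left(5 + 6\right)}{2} = \frac{2 \cdot 11}{2} = \frac{1}{2} \cdot 22 = 11$)
$k = -15$ ($k = 3 \left(-5\right) = -15$)
$k Y{\left(6,1 \right)} r = \left(-15\right) 6 \cdot 11 = \left(-90\right) 11 = -990$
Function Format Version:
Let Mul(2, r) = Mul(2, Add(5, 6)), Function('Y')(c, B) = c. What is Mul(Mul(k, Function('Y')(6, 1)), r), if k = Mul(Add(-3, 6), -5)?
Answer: -990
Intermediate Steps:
r = 11 (r = Mul(Rational(1, 2), Mul(2, Add(5, 6))) = Mul(Rational(1, 2), Mul(2, 11)) = Mul(Rational(1, 2), 22) = 11)
k = -15 (k = Mul(3, -5) = -15)
Mul(Mul(k, Function('Y')(6, 1)), r) = Mul(Mul(-15, 6), 11) = Mul(-90, 11) = -990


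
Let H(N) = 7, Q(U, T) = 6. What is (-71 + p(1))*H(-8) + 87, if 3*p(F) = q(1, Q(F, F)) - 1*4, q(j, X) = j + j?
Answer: -1244/3 ≈ -414.67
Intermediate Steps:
q(j, X) = 2*j
p(F) = -⅔ (p(F) = (2*1 - 1*4)/3 = (2 - 4)/3 = (⅓)*(-2) = -⅔)
(-71 + p(1))*H(-8) + 87 = (-71 - ⅔)*7 + 87 = -215/3*7 + 87 = -1505/3 + 87 = -1244/3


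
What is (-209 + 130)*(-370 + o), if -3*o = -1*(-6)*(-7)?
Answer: 28124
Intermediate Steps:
o = 14 (o = -(-1*(-6))*(-7)/3 = -2*(-7) = -⅓*(-42) = 14)
(-209 + 130)*(-370 + o) = (-209 + 130)*(-370 + 14) = -79*(-356) = 28124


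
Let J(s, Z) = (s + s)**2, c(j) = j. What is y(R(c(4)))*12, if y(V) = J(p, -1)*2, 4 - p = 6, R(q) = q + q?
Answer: 384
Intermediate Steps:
R(q) = 2*q
p = -2 (p = 4 - 1*6 = 4 - 6 = -2)
J(s, Z) = 4*s**2 (J(s, Z) = (2*s)**2 = 4*s**2)
y(V) = 32 (y(V) = (4*(-2)**2)*2 = (4*4)*2 = 16*2 = 32)
y(R(c(4)))*12 = 32*12 = 384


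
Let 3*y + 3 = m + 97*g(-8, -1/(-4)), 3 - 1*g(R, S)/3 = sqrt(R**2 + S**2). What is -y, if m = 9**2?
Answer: -317 + 485*sqrt(41)/4 ≈ 459.38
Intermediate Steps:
m = 81
g(R, S) = 9 - 3*sqrt(R**2 + S**2)
y = 317 - 485*sqrt(41)/4 (y = -1 + (81 + 97*(9 - 3*sqrt((-8)**2 + (-1/(-4))**2)))/3 = -1 + (81 + 97*(9 - 3*sqrt(64 + (-1*(-1/4))**2)))/3 = -1 + (81 + 97*(9 - 3*sqrt(64 + (1/4)**2)))/3 = -1 + (81 + 97*(9 - 3*sqrt(64 + 1/16)))/3 = -1 + (81 + 97*(9 - 15*sqrt(41)/4))/3 = -1 + (81 + (873 - 1455*sqrt(41)/4))/3 = -1 + (954 - 1455*sqrt(41)/4)/3 = -1 + (318 - 485*sqrt(41)/4) = 317 - 485*sqrt(41)/4 ≈ -459.38)
-y = -(317 - 485*sqrt(41)/4) = -317 + 485*sqrt(41)/4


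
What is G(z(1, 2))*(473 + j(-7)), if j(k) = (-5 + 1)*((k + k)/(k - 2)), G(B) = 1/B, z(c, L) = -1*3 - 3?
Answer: -4201/54 ≈ -77.796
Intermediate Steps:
z(c, L) = -6 (z(c, L) = -3 - 3 = -6)
j(k) = -8*k/(-2 + k) (j(k) = -4*2*k/(-2 + k) = -8*k/(-2 + k))
G(z(1, 2))*(473 + j(-7)) = (473 - 8*(-7)/(-2 - 7))/(-6) = -(473 - 8*(-7)/(-9))/6 = -(473 - 8*(-7)*(-1/9))/6 = -(473 - 56/9)/6 = -1/6*4201/9 = -4201/54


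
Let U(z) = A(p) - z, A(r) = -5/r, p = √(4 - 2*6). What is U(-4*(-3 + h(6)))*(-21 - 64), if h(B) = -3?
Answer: 2040 - 425*I*√2/4 ≈ 2040.0 - 150.26*I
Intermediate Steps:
p = 2*I*√2 (p = √(4 - 12) = √(-8) = 2*I*√2 ≈ 2.8284*I)
U(z) = -z + 5*I*√2/4 (U(z) = -5*(-I*√2/4) - z = -(-5)*I*√2/4 - z = 5*I*√2/4 - z = -z + 5*I*√2/4)
U(-4*(-3 + h(6)))*(-21 - 64) = (-(-4)*(-3 - 3) + 5*I*√2/4)*(-21 - 64) = (-(-4)*(-6) + 5*I*√2/4)*(-85) = (-1*24 + 5*I*√2/4)*(-85) = (-24 + 5*I*√2/4)*(-85) = 2040 - 425*I*√2/4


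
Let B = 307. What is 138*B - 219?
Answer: 42147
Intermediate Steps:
138*B - 219 = 138*307 - 219 = 42366 - 219 = 42147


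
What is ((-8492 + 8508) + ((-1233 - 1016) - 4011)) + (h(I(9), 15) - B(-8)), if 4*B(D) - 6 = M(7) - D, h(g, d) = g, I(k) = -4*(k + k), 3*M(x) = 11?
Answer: -75845/12 ≈ -6320.4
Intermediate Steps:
M(x) = 11/3 (M(x) = (1/3)*11 = 11/3)
I(k) = -8*k
B(D) = 29/12 - D/4 (B(D) = 3/2 + (11/3 - D)/4 = 3/2 + (11/12 - D/4) = 29/12 - D/4)
((-8492 + 8508) + ((-1233 - 1016) - 4011)) + (h(I(9), 15) - B(-8)) = ((-8492 + 8508) + ((-1233 - 1016) - 4011)) + (-8*9 - (29/12 - 1/4*(-8))) = (16 + (-2249 - 4011)) + (-72 - (29/12 + 2)) = (16 - 6260) + (-72 - 1*53/12) = -6244 + (-72 - 53/12) = -6244 - 917/12 = -75845/12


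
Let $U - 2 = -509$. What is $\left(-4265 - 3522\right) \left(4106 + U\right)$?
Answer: $-28025413$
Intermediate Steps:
$U = -507$ ($U = 2 - 509 = -507$)
$\left(-4265 - 3522\right) \left(4106 + U\right) = \left(-4265 - 3522\right) \left(4106 - 507\right) = \left(-7787\right) 3599 = -28025413$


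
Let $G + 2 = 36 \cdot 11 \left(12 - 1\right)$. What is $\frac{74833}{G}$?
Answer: $\frac{74833}{4354} \approx 17.187$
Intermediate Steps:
$G = 4354$ ($G = -2 + 36 \cdot 11 \left(12 - 1\right) = -2 + 396 \cdot 11 = -2 + 4356 = 4354$)
$\frac{74833}{G} = \frac{74833}{4354}$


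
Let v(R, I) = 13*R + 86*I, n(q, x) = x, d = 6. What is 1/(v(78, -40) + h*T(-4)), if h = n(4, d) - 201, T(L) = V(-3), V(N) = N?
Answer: -1/1841 ≈ -0.00054318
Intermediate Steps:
T(L) = -3
h = -195 (h = 6 - 201 = -195)
1/(v(78, -40) + h*T(-4)) = 1/((13*78 + 86*(-40)) - 195*(-3)) = 1/((1014 - 3440) + 585) = 1/(-2426 + 585) = 1/(-1841) = -1/1841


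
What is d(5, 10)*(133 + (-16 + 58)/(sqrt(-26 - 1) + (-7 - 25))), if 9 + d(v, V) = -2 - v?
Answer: -2215024/1051 + 2016*I*sqrt(3)/1051 ≈ -2107.5 + 3.3224*I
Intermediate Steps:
d(v, V) = -11 - v (d(v, V) = -9 + (-2 - v) = -11 - v)
d(5, 10)*(133 + (-16 + 58)/(sqrt(-26 - 1) + (-7 - 25))) = (-11 - 1*5)*(133 + (-16 + 58)/(sqrt(-26 - 1) + (-7 - 25))) = (-11 - 5)*(133 + 42/(sqrt(-27) - 32)) = -16*(133 + 42/(3*I*sqrt(3) - 32)) = -16*(133 + 42/(-32 + 3*I*sqrt(3))) = -2128 - 672/(-32 + 3*I*sqrt(3))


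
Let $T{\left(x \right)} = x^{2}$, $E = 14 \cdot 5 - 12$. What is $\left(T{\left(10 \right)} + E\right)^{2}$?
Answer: $24964$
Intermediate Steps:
$E = 58$ ($E = 70 - 12 = 58$)
$\left(T{\left(10 \right)} + E\right)^{2} = \left(10^{2} + 58\right)^{2} = \left(100 + 58\right)^{2} = 158^{2} = 24964$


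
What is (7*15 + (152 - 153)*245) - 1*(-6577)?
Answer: 6437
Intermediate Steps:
(7*15 + (152 - 153)*245) - 1*(-6577) = (105 - 1*245) + 6577 = (105 - 245) + 6577 = -140 + 6577 = 6437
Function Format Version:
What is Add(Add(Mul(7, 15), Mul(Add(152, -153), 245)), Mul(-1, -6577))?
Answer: 6437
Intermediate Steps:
Add(Add(Mul(7, 15), Mul(Add(152, -153), 245)), Mul(-1, -6577)) = Add(Add(105, Mul(-1, 245)), 6577) = Add(Add(105, -245), 6577) = Add(-140, 6577) = 6437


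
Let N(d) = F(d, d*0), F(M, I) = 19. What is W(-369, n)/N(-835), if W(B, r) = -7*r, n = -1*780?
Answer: 5460/19 ≈ 287.37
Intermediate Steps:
N(d) = 19
n = -780
W(-369, n)/N(-835) = -7*(-780)/19 = 5460*(1/19) = 5460/19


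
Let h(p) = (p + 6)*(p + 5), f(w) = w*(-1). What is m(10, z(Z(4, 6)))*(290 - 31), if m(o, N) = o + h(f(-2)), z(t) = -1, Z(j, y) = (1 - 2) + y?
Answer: 17094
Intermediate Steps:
Z(j, y) = -1 + y
f(w) = -w
h(p) = (5 + p)*(6 + p) (h(p) = (6 + p)*(5 + p) = (5 + p)*(6 + p))
m(o, N) = 56 + o (m(o, N) = o + (30 + (-1*(-2))**2 + 11*(-1*(-2))) = o + (30 + 2**2 + 11*2) = o + (30 + 4 + 22) = o + 56 = 56 + o)
m(10, z(Z(4, 6)))*(290 - 31) = (56 + 10)*(290 - 31) = 66*259 = 17094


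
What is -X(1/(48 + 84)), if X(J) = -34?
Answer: 34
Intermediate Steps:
-X(1/(48 + 84)) = -1*(-34) = 34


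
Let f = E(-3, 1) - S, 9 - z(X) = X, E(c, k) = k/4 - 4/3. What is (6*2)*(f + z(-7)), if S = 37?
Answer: -265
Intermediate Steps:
E(c, k) = -4/3 + k/4 (E(c, k) = k*(¼) - 4*⅓ = k/4 - 4/3 = -4/3 + k/4)
z(X) = 9 - X
f = -457/12 (f = (-4/3 + (¼)*1) - 1*37 = (-4/3 + ¼) - 37 = -13/12 - 37 = -457/12 ≈ -38.083)
(6*2)*(f + z(-7)) = (6*2)*(-457/12 + (9 - 1*(-7))) = 12*(-457/12 + (9 + 7)) = 12*(-457/12 + 16) = 12*(-265/12) = -265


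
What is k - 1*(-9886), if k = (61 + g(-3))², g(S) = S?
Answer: 13250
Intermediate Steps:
k = 3364 (k = (61 - 3)² = 58² = 3364)
k - 1*(-9886) = 3364 - 1*(-9886) = 3364 + 9886 = 13250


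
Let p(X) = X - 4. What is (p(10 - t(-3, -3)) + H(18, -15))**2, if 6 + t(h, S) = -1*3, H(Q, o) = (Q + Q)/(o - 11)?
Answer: 31329/169 ≈ 185.38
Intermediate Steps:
H(Q, o) = 2*Q/(-11 + o) (H(Q, o) = (2*Q)/(-11 + o) = 2*Q/(-11 + o))
t(h, S) = -9 (t(h, S) = -6 - 1*3 = -6 - 3 = -9)
p(X) = -4 + X
(p(10 - t(-3, -3)) + H(18, -15))**2 = ((-4 + (10 - 1*(-9))) + 2*18/(-11 - 15))**2 = ((-4 + (10 + 9)) + 2*18/(-26))**2 = ((-4 + 19) + 2*18*(-1/26))**2 = (15 - 18/13)**2 = (177/13)**2 = 31329/169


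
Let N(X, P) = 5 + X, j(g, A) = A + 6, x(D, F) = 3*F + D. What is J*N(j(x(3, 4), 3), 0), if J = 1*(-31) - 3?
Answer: -476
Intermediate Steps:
x(D, F) = D + 3*F
j(g, A) = 6 + A
J = -34 (J = -31 - 3 = -34)
J*N(j(x(3, 4), 3), 0) = -34*(5 + (6 + 3)) = -34*(5 + 9) = -34*14 = -476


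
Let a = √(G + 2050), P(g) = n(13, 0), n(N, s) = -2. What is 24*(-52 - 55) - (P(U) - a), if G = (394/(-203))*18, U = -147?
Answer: -2566 + √83038774/203 ≈ -2521.1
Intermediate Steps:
G = -7092/203 (G = (394*(-1/203))*18 = -394/203*18 = -7092/203 ≈ -34.936)
P(g) = -2
a = √83038774/203 (a = √(-7092/203 + 2050) = √(409058/203) = √83038774/203 ≈ 44.889)
24*(-52 - 55) - (P(U) - a) = 24*(-52 - 55) - (-2 - √83038774/203) = 24*(-107) - (-2 - √83038774/203) = -2568 + (2 + √83038774/203) = -2566 + √83038774/203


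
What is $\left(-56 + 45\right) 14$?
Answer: $-154$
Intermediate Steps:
$\left(-56 + 45\right) 14 = \left(-11\right) 14 = -154$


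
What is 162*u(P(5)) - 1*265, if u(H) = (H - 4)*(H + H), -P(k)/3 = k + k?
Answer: 330215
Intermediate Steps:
P(k) = -6*k (P(k) = -3*(k + k) = -6*k)
u(H) = 2*H*(-4 + H) (u(H) = (-4 + H)*(2*H) = 2*H*(-4 + H))
162*u(P(5)) - 1*265 = 162*(2*(-6*5)*(-4 - 6*5)) - 1*265 = 162*(2*(-30)*(-4 - 30)) - 265 = 162*(2*(-30)*(-34)) - 265 = 162*2040 - 265 = 330480 - 265 = 330215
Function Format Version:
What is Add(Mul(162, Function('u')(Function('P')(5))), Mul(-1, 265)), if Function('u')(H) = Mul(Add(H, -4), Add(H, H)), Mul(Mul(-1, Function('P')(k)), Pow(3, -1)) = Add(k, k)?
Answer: 330215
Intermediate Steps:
Function('P')(k) = Mul(-6, k) (Function('P')(k) = Mul(-3, Add(k, k)) = Mul(-3, Mul(2, k)) = Mul(-6, k))
Function('u')(H) = Mul(2, H, Add(-4, H)) (Function('u')(H) = Mul(Add(-4, H), Mul(2, H)) = Mul(2, H, Add(-4, H)))
Add(Mul(162, Function('u')(Function('P')(5))), Mul(-1, 265)) = Add(Mul(162, Mul(2, Mul(-6, 5), Add(-4, Mul(-6, 5)))), Mul(-1, 265)) = Add(Mul(162, Mul(2, -30, Add(-4, -30))), -265) = Add(Mul(162, Mul(2, -30, -34)), -265) = Add(Mul(162, 2040), -265) = Add(330480, -265) = 330215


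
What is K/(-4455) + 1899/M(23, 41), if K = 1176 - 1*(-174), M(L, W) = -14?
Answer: -62807/462 ≈ -135.95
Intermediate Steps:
K = 1350 (K = 1176 + 174 = 1350)
K/(-4455) + 1899/M(23, 41) = 1350/(-4455) + 1899/(-14) = 1350*(-1/4455) + 1899*(-1/14) = -10/33 - 1899/14 = -62807/462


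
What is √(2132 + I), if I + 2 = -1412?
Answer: √718 ≈ 26.796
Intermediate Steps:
I = -1414 (I = -2 - 1412 = -1414)
√(2132 + I) = √(2132 - 1414) = √718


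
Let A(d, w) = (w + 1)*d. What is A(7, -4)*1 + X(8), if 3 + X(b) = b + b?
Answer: -8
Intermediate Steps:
X(b) = -3 + 2*b (X(b) = -3 + (b + b) = -3 + 2*b)
A(d, w) = d*(1 + w) (A(d, w) = (1 + w)*d = d*(1 + w))
A(7, -4)*1 + X(8) = (7*(1 - 4))*1 + (-3 + 2*8) = (7*(-3))*1 + (-3 + 16) = -21*1 + 13 = -21 + 13 = -8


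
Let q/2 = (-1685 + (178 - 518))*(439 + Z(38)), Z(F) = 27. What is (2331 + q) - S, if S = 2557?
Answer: -1887526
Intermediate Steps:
q = -1887300 (q = 2*((-1685 + (178 - 518))*(439 + 27)) = 2*((-1685 - 340)*466) = 2*(-2025*466) = 2*(-943650) = -1887300)
(2331 + q) - S = (2331 - 1887300) - 1*2557 = -1884969 - 2557 = -1887526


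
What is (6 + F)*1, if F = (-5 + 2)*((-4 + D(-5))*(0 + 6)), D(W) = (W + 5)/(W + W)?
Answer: 78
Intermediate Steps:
D(W) = (5 + W)/(2*W) (D(W) = (5 + W)/((2*W)) = (5 + W)*(1/(2*W)) = (5 + W)/(2*W))
F = 72 (F = (-5 + 2)*((-4 + (½)*(5 - 5)/(-5))*(0 + 6)) = -3*(-4 + (½)*(-⅕)*0)*6 = -3*(-4 + 0)*6 = -(-12)*6 = -3*(-24) = 72)
(6 + F)*1 = (6 + 72)*1 = 78*1 = 78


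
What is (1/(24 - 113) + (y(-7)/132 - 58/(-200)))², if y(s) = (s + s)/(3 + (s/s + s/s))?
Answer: 5721863449/86259690000 ≈ 0.066333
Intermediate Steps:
y(s) = 2*s/5 (y(s) = (2*s)/(3 + (1 + 1)) = (2*s)/(3 + 2) = (2*s)/5 = (2*s)*(⅕) = 2*s/5)
(1/(24 - 113) + (y(-7)/132 - 58/(-200)))² = (1/(24 - 113) + (((⅖)*(-7))/132 - 58/(-200)))² = (1/(-89) + (-14/5*1/132 - 58*(-1/200)))² = (-1/89 + (-7/330 + 29/100))² = (-1/89 + 887/3300)² = (75643/293700)² = 5721863449/86259690000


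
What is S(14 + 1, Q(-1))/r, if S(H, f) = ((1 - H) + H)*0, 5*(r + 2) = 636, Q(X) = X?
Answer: 0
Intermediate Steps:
r = 626/5 (r = -2 + (⅕)*636 = -2 + 636/5 = 626/5 ≈ 125.20)
S(H, f) = 0 (S(H, f) = 1*0 = 0)
S(14 + 1, Q(-1))/r = 0/(626/5) = 0*(5/626) = 0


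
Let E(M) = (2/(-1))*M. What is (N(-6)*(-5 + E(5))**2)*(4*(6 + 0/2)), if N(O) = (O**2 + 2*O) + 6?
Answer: 162000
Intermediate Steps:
N(O) = 6 + O**2 + 2*O
E(M) = -2*M (E(M) = (2*(-1))*M = -2*M)
(N(-6)*(-5 + E(5))**2)*(4*(6 + 0/2)) = ((6 + (-6)**2 + 2*(-6))*(-5 - 2*5)**2)*(4*(6 + 0/2)) = ((6 + 36 - 12)*(-5 - 10)**2)*(4*(6 + 0*(1/2))) = (30*(-15)**2)*(4*(6 + 0)) = (30*225)*(4*6) = 6750*24 = 162000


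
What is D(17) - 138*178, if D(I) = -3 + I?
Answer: -24550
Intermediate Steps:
D(17) - 138*178 = (-3 + 17) - 138*178 = 14 - 24564 = -24550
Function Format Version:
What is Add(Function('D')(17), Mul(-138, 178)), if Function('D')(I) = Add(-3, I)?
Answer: -24550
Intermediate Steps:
Add(Function('D')(17), Mul(-138, 178)) = Add(Add(-3, 17), Mul(-138, 178)) = Add(14, -24564) = -24550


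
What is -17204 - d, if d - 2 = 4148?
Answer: -21354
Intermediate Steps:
d = 4150 (d = 2 + 4148 = 4150)
-17204 - d = -17204 - 1*4150 = -17204 - 4150 = -21354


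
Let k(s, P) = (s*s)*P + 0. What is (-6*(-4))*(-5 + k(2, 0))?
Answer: -120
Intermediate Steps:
k(s, P) = P*s² (k(s, P) = s²*P + 0 = P*s² + 0 = P*s²)
(-6*(-4))*(-5 + k(2, 0)) = (-6*(-4))*(-5 + 0*2²) = 24*(-5 + 0*4) = 24*(-5 + 0) = 24*(-5) = -120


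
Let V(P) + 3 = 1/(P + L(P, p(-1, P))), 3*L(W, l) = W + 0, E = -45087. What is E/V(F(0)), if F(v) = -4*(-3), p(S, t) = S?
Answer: 721392/47 ≈ 15349.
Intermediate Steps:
L(W, l) = W/3 (L(W, l) = (W + 0)/3 = W/3)
F(v) = 12
V(P) = -3 + 3/(4*P) (V(P) = -3 + 1/(P + P/3) = -3 + 1/(4*P/3) = -3 + 3/(4*P))
E/V(F(0)) = -45087/(-3 + (¾)/12) = -45087/(-3 + (¾)*(1/12)) = -45087/(-3 + 1/16) = -45087/(-47/16) = -45087*(-16/47) = 721392/47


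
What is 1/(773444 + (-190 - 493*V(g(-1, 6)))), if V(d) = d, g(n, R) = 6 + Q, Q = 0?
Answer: 1/770296 ≈ 1.2982e-6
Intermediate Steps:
g(n, R) = 6 (g(n, R) = 6 + 0 = 6)
1/(773444 + (-190 - 493*V(g(-1, 6)))) = 1/(773444 + (-190 - 493*6)) = 1/(773444 + (-190 - 2958)) = 1/(773444 - 3148) = 1/770296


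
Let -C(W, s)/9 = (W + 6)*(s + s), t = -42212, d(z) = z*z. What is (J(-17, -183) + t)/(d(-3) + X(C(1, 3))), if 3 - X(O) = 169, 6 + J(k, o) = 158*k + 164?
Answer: 44740/157 ≈ 284.97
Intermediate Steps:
d(z) = z²
J(k, o) = 158 + 158*k (J(k, o) = -6 + (158*k + 164) = -6 + (164 + 158*k) = 158 + 158*k)
C(W, s) = -18*s*(6 + W) (C(W, s) = -9*(W + 6)*(s + s) = -9*(6 + W)*2*s = -18*s*(6 + W))
X(O) = -166 (X(O) = 3 - 1*169 = 3 - 169 = -166)
(J(-17, -183) + t)/(d(-3) + X(C(1, 3))) = ((158 + 158*(-17)) - 42212)/((-3)² - 166) = ((158 - 2686) - 42212)/(9 - 166) = (-2528 - 42212)/(-157) = -44740*(-1/157) = 44740/157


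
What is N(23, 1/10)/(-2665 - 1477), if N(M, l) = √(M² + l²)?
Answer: -√52901/41420 ≈ -0.0055529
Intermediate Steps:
N(23, 1/10)/(-2665 - 1477) = √(23² + (1/10)²)/(-2665 - 1477) = √(529 + (⅒)²)/(-4142) = √(529 + 1/100)*(-1/4142) = √(52901/100)*(-1/4142) = (√52901/10)*(-1/4142) = -√52901/41420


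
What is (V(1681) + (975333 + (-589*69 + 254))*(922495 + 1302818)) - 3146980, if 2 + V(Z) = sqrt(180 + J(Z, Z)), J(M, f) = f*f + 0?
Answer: 2080544341116 + sqrt(2825941) ≈ 2.0805e+12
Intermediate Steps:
J(M, f) = f**2 (J(M, f) = f**2 + 0 = f**2)
V(Z) = -2 + sqrt(180 + Z**2)
(V(1681) + (975333 + (-589*69 + 254))*(922495 + 1302818)) - 3146980 = ((-2 + sqrt(180 + 1681**2)) + (975333 + (-589*69 + 254))*(922495 + 1302818)) - 3146980 = ((-2 + sqrt(180 + 2825761)) + (975333 + (-40641 + 254))*2225313) - 3146980 = ((-2 + sqrt(2825941)) + (975333 - 40387)*2225313) - 3146980 = ((-2 + sqrt(2825941)) + 934946*2225313) - 3146980 = ((-2 + sqrt(2825941)) + 2080547488098) - 3146980 = (2080547488096 + sqrt(2825941)) - 3146980 = 2080544341116 + sqrt(2825941)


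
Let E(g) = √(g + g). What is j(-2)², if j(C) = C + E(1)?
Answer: (2 - √2)² ≈ 0.34315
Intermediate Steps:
E(g) = √2*√g (E(g) = √(2*g) = √2*√g)
j(C) = C + √2 (j(C) = C + √2*√1 = C + √2*1 = C + √2)
j(-2)² = (-2 + √2)²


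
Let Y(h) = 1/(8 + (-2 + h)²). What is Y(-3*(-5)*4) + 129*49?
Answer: 21314413/3372 ≈ 6321.0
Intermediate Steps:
Y(-3*(-5)*4) + 129*49 = 1/(8 + (-2 - 3*(-5)*4)²) + 129*49 = 1/(8 + (-2 + 15*4)²) + 6321 = 1/(8 + (-2 + 60)²) + 6321 = 1/(8 + 58²) + 6321 = 1/(8 + 3364) + 6321 = 1/3372 + 6321 = 21314413/3372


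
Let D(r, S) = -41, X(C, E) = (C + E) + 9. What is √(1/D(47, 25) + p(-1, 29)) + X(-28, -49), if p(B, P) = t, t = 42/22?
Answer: -68 + 5*√15334/451 ≈ -66.627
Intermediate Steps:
X(C, E) = 9 + C + E
t = 21/11 (t = 42*(1/22) = 21/11 ≈ 1.9091)
p(B, P) = 21/11
√(1/D(47, 25) + p(-1, 29)) + X(-28, -49) = √(1/(-41) + 21/11) + (9 - 28 - 49) = √(-1/41 + 21/11) - 68 = √(850/451) - 68 = 5*√15334/451 - 68 = -68 + 5*√15334/451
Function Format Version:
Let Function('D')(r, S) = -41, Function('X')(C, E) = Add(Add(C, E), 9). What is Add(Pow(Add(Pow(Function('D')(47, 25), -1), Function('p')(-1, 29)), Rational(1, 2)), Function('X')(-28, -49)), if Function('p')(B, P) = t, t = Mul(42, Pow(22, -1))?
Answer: Add(-68, Mul(Rational(5, 451), Pow(15334, Rational(1, 2)))) ≈ -66.627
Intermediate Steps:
Function('X')(C, E) = Add(9, C, E)
t = Rational(21, 11) (t = Mul(42, Rational(1, 22)) = Rational(21, 11) ≈ 1.9091)
Function('p')(B, P) = Rational(21, 11)
Add(Pow(Add(Pow(Function('D')(47, 25), -1), Function('p')(-1, 29)), Rational(1, 2)), Function('X')(-28, -49)) = Add(Pow(Add(Pow(-41, -1), Rational(21, 11)), Rational(1, 2)), Add(9, -28, -49)) = Add(Pow(Add(Rational(-1, 41), Rational(21, 11)), Rational(1, 2)), -68) = Add(Pow(Rational(850, 451), Rational(1, 2)), -68) = Add(Mul(Rational(5, 451), Pow(15334, Rational(1, 2))), -68) = Add(-68, Mul(Rational(5, 451), Pow(15334, Rational(1, 2))))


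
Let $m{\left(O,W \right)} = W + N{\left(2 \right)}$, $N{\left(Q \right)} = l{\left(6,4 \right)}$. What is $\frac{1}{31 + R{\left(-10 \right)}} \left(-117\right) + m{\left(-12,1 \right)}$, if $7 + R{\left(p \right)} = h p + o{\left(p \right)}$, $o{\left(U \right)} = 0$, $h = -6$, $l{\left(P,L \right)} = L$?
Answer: $\frac{101}{28} \approx 3.6071$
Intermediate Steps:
$N{\left(Q \right)} = 4$
$R{\left(p \right)} = -7 - 6 p$ ($R{\left(p \right)} = -7 + \left(- 6 p + 0\right) = -7 - 6 p$)
$m{\left(O,W \right)} = 4 + W$ ($m{\left(O,W \right)} = W + 4 = 4 + W$)
$\frac{1}{31 + R{\left(-10 \right)}} \left(-117\right) + m{\left(-12,1 \right)} = \frac{1}{31 - -53} \left(-117\right) + \left(4 + 1\right) = \frac{1}{31 + \left(-7 + 60\right)} \left(-117\right) + 5 = \frac{1}{31 + 53} \left(-117\right) + 5 = \frac{1}{84} \left(-117\right) + 5 = - \frac{39}{28} + 5 = \frac{101}{28}$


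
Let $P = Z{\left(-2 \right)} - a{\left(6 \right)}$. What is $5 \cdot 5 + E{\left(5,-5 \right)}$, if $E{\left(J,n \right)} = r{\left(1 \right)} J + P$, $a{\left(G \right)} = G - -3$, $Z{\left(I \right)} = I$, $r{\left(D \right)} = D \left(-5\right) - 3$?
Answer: $-26$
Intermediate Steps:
$r{\left(D \right)} = -3 - 5 D$ ($r{\left(D \right)} = - 5 D - 3 = -3 - 5 D$)
$a{\left(G \right)} = 3 + G$ ($a{\left(G \right)} = G + 3 = 3 + G$)
$P = -11$ ($P = -2 - \left(3 + 6\right) = -2 - 9 = -11$)
$E{\left(J,n \right)} = -11 - 8 J$ ($E{\left(J,n \right)} = \left(-3 - 5\right) J - 11 = - 8 J - 11 = -11 - 8 J$)
$5 \cdot 5 + E{\left(5,-5 \right)} = 5 \cdot 5 - 51 = 25 - 51 = -26$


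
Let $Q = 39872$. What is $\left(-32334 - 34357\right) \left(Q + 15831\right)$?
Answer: $-3714888773$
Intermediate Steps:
$\left(-32334 - 34357\right) \left(Q + 15831\right) = \left(-32334 - 34357\right) \left(39872 + 15831\right) = \left(-66691\right) 55703 = -3714888773$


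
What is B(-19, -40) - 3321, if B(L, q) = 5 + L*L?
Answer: -2955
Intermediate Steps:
B(L, q) = 5 + L**2
B(-19, -40) - 3321 = (5 + (-19)**2) - 3321 = (5 + 361) - 3321 = 366 - 3321 = -2955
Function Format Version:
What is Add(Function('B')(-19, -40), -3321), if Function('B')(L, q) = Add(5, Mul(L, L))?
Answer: -2955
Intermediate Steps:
Function('B')(L, q) = Add(5, Pow(L, 2))
Add(Function('B')(-19, -40), -3321) = Add(Add(5, Pow(-19, 2)), -3321) = Add(Add(5, 361), -3321) = Add(366, -3321) = -2955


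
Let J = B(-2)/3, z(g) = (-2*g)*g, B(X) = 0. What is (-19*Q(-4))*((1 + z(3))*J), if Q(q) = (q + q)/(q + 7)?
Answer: 0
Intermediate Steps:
z(g) = -2*g²
J = 0 (J = 0/3 = 0*(⅓) = 0)
Q(q) = 2*q/(7 + q) (Q(q) = (2*q)/(7 + q) = 2*q/(7 + q))
(-19*Q(-4))*((1 + z(3))*J) = (-38*(-4)/(7 - 4))*((1 - 2*3²)*0) = (-38*(-4)/3)*((1 - 2*9)*0) = (-38*(-4)/3)*((1 - 18)*0) = (-19*(-8/3))*(-17*0) = (152/3)*0 = 0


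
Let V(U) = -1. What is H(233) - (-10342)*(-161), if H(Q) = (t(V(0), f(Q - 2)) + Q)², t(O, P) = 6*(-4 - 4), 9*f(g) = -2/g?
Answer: -1630837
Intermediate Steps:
f(g) = -2/(9*g) (f(g) = (-2/g)/9 = -2/(9*g))
t(O, P) = -48 (t(O, P) = 6*(-8) = -48)
H(Q) = (-48 + Q)²
H(233) - (-10342)*(-161) = (-48 + 233)² - (-10342)*(-161) = 185² - 1*1665062 = 34225 - 1665062 = -1630837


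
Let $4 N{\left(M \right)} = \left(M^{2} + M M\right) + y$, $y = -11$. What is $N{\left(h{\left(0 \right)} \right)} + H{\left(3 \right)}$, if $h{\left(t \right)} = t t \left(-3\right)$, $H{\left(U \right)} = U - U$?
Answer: $- \frac{11}{4} \approx -2.75$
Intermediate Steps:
$H{\left(U \right)} = 0$
$h{\left(t \right)} = - 3 t^{2}$ ($h{\left(t \right)} = t^{2} \left(-3\right) = - 3 t^{2}$)
$N{\left(M \right)} = - \frac{11}{4} + \frac{M^{2}}{2}$ ($N{\left(M \right)} = \frac{\left(M^{2} + M M\right) - 11}{4} = \frac{\left(M^{2} + M^{2}\right) - 11}{4} = \frac{2 M^{2} - 11}{4} = \frac{-11 + 2 M^{2}}{4} = - \frac{11}{4} + \frac{M^{2}}{2}$)
$N{\left(h{\left(0 \right)} \right)} + H{\left(3 \right)} = \left(- \frac{11}{4} + \frac{\left(- 3 \cdot 0^{2}\right)^{2}}{2}\right) + 0 = \left(- \frac{11}{4} + \frac{\left(\left(-3\right) 0\right)^{2}}{2}\right) + 0 = \left(- \frac{11}{4} + \frac{0^{2}}{2}\right) + 0 = \left(- \frac{11}{4} + \frac{1}{2} \cdot 0\right) + 0 = \left(- \frac{11}{4} + 0\right) + 0 = - \frac{11}{4} + 0 = - \frac{11}{4}$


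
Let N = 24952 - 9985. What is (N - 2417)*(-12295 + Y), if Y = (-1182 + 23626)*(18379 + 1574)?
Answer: 5620051104350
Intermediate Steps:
N = 14967
Y = 447825132 (Y = 22444*19953 = 447825132)
(N - 2417)*(-12295 + Y) = (14967 - 2417)*(-12295 + 447825132) = 12550*447812837 = 5620051104350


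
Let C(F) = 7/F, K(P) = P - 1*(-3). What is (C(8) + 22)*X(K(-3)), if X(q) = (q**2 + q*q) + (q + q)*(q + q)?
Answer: 0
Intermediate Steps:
K(P) = 3 + P (K(P) = P + 3 = 3 + P)
X(q) = 6*q**2 (X(q) = (q**2 + q**2) + (2*q)*(2*q) = 2*q**2 + 4*q**2 = 6*q**2)
(C(8) + 22)*X(K(-3)) = (7/8 + 22)*(6*(3 - 3)**2) = (7*(1/8) + 22)*(6*0**2) = (7/8 + 22)*(6*0) = (183/8)*0 = 0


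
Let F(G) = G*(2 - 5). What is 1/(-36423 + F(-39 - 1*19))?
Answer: -1/36249 ≈ -2.7587e-5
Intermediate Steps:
F(G) = -3*G (F(G) = G*(-3) = -3*G)
1/(-36423 + F(-39 - 1*19)) = 1/(-36423 - 3*(-39 - 1*19)) = 1/(-36423 - 3*(-39 - 19)) = 1/(-36423 - 3*(-58)) = 1/(-36423 + 174) = 1/(-36249) = -1/36249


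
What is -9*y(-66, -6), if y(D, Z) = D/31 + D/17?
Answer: 28512/527 ≈ 54.102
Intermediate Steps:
y(D, Z) = 48*D/527 (y(D, Z) = D*(1/31) + D*(1/17) = D/31 + D/17 = 48*D/527)
-9*y(-66, -6) = -432*(-66)/527 = -9*(-3168/527) = 28512/527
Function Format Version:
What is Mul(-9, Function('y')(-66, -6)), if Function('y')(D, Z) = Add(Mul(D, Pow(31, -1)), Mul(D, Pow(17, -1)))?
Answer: Rational(28512, 527) ≈ 54.102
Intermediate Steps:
Function('y')(D, Z) = Mul(Rational(48, 527), D) (Function('y')(D, Z) = Add(Mul(D, Rational(1, 31)), Mul(D, Rational(1, 17))) = Add(Mul(Rational(1, 31), D), Mul(Rational(1, 17), D)) = Mul(Rational(48, 527), D))
Mul(-9, Function('y')(-66, -6)) = Mul(-9, Mul(Rational(48, 527), -66)) = Mul(-9, Rational(-3168, 527)) = Rational(28512, 527)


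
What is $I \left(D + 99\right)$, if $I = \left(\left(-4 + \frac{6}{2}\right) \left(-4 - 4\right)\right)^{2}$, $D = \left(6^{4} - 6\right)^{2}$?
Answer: $106508736$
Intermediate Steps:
$D = 1664100$ ($D = \left(1296 - 6\right)^{2} = 1290^{2} = 1664100$)
$I = 64$ ($I = \left(\left(-4 + 6 \cdot \frac{1}{2}\right) \left(-8\right)\right)^{2} = \left(\left(-4 + 3\right) \left(-8\right)\right)^{2} = \left(\left(-1\right) \left(-8\right)\right)^{2} = 8^{2} = 64$)
$I \left(D + 99\right) = 64 \left(1664100 + 99\right) = 64 \cdot 1664199 = 106508736$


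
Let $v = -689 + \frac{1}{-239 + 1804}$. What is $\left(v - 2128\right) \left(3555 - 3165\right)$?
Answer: $- \frac{343871112}{313} \approx -1.0986 \cdot 10^{6}$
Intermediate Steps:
$v = - \frac{1078284}{1565}$ ($v = -689 + \frac{1}{1565} = - \frac{1078284}{1565} \approx -689.0$)
$\left(v - 2128\right) \left(3555 - 3165\right) = \left(- \frac{1078284}{1565} - 2128\right) \left(3555 - 3165\right) = \left(- \frac{4408604}{1565}\right) 390 = - \frac{343871112}{313}$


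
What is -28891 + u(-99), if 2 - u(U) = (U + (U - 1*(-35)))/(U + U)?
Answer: -5720185/198 ≈ -28890.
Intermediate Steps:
u(U) = 2 - (35 + 2*U)/(2*U) (u(U) = 2 - (U + (U - 1*(-35)))/(U + U) = 2 - (U + (U + 35))/(2*U) = 2 - (U + (35 + U))*1/(2*U) = 2 - (35 + 2*U)*1/(2*U) = 2 - (35 + 2*U)/(2*U))
-28891 + u(-99) = -28891 + (-35/2 - 99)/(-99) = -28891 - 1/99*(-233/2) = -28891 + 233/198 = -5720185/198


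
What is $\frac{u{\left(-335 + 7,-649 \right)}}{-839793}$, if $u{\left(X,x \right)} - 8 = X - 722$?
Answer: $\frac{1042}{839793} \approx 0.0012408$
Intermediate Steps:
$u{\left(X,x \right)} = -714 + X$ ($u{\left(X,x \right)} = 8 + \left(X - 722\right) = 8 + \left(-722 + X\right) = -714 + X$)
$\frac{u{\left(-335 + 7,-649 \right)}}{-839793} = \frac{-714 + \left(-335 + 7\right)}{-839793} = \left(-714 - 328\right) \left(- \frac{1}{839793}\right) = \left(-1042\right) \left(- \frac{1}{839793}\right) = \frac{1042}{839793}$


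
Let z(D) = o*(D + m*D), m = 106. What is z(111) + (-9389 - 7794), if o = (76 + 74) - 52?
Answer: 1146763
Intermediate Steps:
o = 98 (o = 150 - 52 = 98)
z(D) = 10486*D (z(D) = 98*(D + 106*D) = 98*(107*D) = 10486*D)
z(111) + (-9389 - 7794) = 10486*111 + (-9389 - 7794) = 1163946 - 17183 = 1146763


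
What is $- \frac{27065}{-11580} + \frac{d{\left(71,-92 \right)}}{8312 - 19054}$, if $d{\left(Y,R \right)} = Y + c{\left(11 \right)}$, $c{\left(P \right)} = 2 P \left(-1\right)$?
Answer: $\frac{29016481}{12439236} \approx 2.3327$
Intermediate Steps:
$c{\left(P \right)} = - 2 P$
$d{\left(Y,R \right)} = -22 + Y$ ($d{\left(Y,R \right)} = Y - 22 = -22 + Y$)
$- \frac{27065}{-11580} + \frac{d{\left(71,-92 \right)}}{8312 - 19054} = - \frac{27065}{-11580} + \frac{-22 + 71}{8312 - 19054} = \left(-27065\right) \left(- \frac{1}{11580}\right) + \frac{49}{-10742} = \frac{5413}{2316} + 49 \left(- \frac{1}{10742}\right) = \frac{5413}{2316} - \frac{49}{10742} = \frac{29016481}{12439236}$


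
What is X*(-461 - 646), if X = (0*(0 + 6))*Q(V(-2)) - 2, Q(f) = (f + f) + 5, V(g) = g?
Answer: 2214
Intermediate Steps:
Q(f) = 5 + 2*f (Q(f) = 2*f + 5 = 5 + 2*f)
X = -2 (X = (0*(0 + 6))*(5 + 2*(-2)) - 2 = (0*6)*(5 - 4) - 2 = 0*1 - 2 = 0 - 2 = -2)
X*(-461 - 646) = -2*(-461 - 646) = -2*(-1107) = 2214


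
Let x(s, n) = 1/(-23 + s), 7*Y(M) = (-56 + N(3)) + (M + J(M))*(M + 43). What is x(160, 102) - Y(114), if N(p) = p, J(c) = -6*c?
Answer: 12267398/959 ≈ 12792.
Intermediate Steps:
Y(M) = -53/7 - 5*M*(43 + M)/7 (Y(M) = ((-56 + 3) + (M - 6*M)*(M + 43))/7 = (-53 + (-5*M)*(43 + M))/7 = (-53 - 5*M*(43 + M))/7 = -53/7 - 5*M*(43 + M)/7)
x(160, 102) - Y(114) = 1/(-23 + 160) - (-53/7 - 215/7*114 - 5/7*114**2) = 1/137 - (-53/7 - 24510/7 - 5/7*12996) = 1/137 - (-53/7 - 24510/7 - 64980/7) = 1/137 - 1*(-89543/7) = 1/137 + 89543/7 = 12267398/959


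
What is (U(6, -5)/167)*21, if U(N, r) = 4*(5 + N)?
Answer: 924/167 ≈ 5.5329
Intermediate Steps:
U(N, r) = 20 + 4*N
(U(6, -5)/167)*21 = ((20 + 4*6)/167)*21 = ((20 + 24)*(1/167))*21 = (44*(1/167))*21 = (44/167)*21 = 924/167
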